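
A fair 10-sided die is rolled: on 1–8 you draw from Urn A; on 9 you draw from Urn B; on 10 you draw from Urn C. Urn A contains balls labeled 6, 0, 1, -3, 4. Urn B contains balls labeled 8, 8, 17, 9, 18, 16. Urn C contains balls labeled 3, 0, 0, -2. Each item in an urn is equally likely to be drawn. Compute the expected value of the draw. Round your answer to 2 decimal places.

E[X | Urn A] = (6 + 0 + 1 − 3 + 4)/5 = 8/5
E[X | Urn B] = (8 + 8 + 17 + 9 + 18 + 16)/6 = 38/3
E[X | Urn C] = (3 + 0 + 0 − 2)/4 = 1/4
E[X] = (4/5)·8/5 + (1/10)·38/3 + (1/10)·1/4 = 1543/600 ≈ 2.57

2.57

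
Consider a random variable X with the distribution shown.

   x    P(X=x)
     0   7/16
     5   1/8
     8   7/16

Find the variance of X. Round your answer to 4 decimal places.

14.1094

E[X] = (7/16)·0 + (1/8)·5 + (7/16)·8 = 33/8
E[X²] = (7/16)·0 + (1/8)·25 + (7/16)·64 = 249/8
Var(X) = 249/8 − (33/8)² = 903/64 ≈ 14.1094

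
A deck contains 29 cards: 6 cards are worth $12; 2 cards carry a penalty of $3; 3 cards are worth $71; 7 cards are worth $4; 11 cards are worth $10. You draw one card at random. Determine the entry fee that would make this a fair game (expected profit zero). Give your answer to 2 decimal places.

E[payout] = (6/29)·12 + (2/29)·(-3) + (3/29)·71 + (7/29)·4 + (11/29)·10 = 417/29
Fair fee = E[payout] = 417/29 ≈ $14.38

$14.38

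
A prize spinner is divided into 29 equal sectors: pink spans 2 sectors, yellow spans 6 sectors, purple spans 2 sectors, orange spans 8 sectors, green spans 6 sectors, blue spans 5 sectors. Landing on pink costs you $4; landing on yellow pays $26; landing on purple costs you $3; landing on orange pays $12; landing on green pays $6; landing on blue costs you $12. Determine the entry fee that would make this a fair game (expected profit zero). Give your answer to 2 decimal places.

$7.38

E[payout] = (2/29)·(-4) + (6/29)·26 + (2/29)·(-3) + (8/29)·12 + (6/29)·6 + (5/29)·(-12) = 214/29
Fair fee = E[payout] = 214/29 ≈ $7.38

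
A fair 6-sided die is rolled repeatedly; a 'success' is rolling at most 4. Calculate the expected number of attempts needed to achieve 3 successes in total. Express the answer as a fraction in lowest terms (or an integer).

By linearity (sum of 3 independent geometric waits), E[trials] = 3/p = 3/(2/3) = 9/2.

9/2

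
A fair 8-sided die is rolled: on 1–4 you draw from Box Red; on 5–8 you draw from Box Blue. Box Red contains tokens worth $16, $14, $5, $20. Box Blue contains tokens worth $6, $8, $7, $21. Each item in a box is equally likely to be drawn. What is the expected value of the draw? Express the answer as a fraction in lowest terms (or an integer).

97/8 dollars

E[X | Box Red] = (16 + 14 + 5 + 20)/4 = 55/4
E[X | Box Blue] = (6 + 8 + 7 + 21)/4 = 21/2
E[X] = (1/2)·55/4 + (1/2)·21/2 = 97/8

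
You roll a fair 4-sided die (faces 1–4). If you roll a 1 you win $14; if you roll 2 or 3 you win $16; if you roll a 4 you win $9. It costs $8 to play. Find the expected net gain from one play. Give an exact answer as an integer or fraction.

E[payout] = (1/4)·9 + (1/4)·14 + (1/2)·16 = 55/4
Expected profit = 55/4 − 8 = 23/4

23/4 dollars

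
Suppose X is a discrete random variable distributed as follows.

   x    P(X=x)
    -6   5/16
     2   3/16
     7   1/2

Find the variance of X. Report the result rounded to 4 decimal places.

32.5000

E[X] = (5/16)·(-6) + (3/16)·2 + (1/2)·7 = 2
E[X²] = (5/16)·36 + (3/16)·4 + (1/2)·49 = 73/2
Var(X) = 73/2 − (2)² = 65/2 ≈ 32.5000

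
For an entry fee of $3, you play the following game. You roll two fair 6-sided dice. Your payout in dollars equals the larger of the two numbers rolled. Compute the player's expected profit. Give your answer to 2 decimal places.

$1.47

Distribution of the larger of the two numbers rolled: 1 w.p. 1/36, 2 w.p. 1/12, 3 w.p. 5/36, 4 w.p. 7/36, 5 w.p. 1/4, 6 w.p. 11/36
E[payout] = (1/36)·1 + (1/12)·2 + (5/36)·3 + (7/36)·4 + (1/4)·5 + (11/36)·6 = 161/36
Expected profit = 161/36 − 3 = 53/36 ≈ $1.47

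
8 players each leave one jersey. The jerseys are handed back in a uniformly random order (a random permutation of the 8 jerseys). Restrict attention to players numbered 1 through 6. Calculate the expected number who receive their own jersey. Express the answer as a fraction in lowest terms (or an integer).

Let Xᵢ = 1 if person i gets their own jersey. For each i, P(Xᵢ=1) = 1/8.
By linearity of expectation, E[X₁+…+X_6] = 6·(1/8) = 3/4.

3/4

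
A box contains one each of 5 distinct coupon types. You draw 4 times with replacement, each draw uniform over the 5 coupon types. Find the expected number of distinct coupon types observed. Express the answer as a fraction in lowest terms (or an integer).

369/125

Let Xⱼ=1 if type j appears at least once. P(Xⱼ=1) = 1 − ((5−1)/5)^4 = 369/625.
E[#distinct] = 5·369/625 = 369/125.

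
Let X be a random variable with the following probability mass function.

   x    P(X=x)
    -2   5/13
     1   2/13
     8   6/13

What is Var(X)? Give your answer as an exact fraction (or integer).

3678/169

E[X] = (5/13)·(-2) + (2/13)·1 + (6/13)·8 = 40/13
E[X²] = (5/13)·4 + (2/13)·1 + (6/13)·64 = 406/13
Var(X) = 406/13 − (40/13)² = 3678/169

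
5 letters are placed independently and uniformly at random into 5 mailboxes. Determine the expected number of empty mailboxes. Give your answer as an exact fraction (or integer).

1024/625

Let Xⱼ=1 if mailbox j is empty. P(Xⱼ=1) = ((5-1)/5)^5 = 1024/3125.
By linearity, E[#empty] = 5·1024/3125 = 1024/625.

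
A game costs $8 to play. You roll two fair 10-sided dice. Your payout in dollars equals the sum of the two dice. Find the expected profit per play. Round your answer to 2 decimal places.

$3.00

Distribution of the sum of the two dice: 2 w.p. 1/100, 3 w.p. 1/50, 4 w.p. 3/100, 5 w.p. 1/25, 6 w.p. 1/20, 7 w.p. 3/50, …
E[payout] = (1/100)·2 + (1/50)·3 + (3/100)·4 + (1/25)·5 + (1/20)·6 + (3/50)·7 + (7/100)·8 + (2/25)·9 + (9/100)·10 + (1/10)·11 + (9/100)·12 + (2/25)·13 + (7/100)·14 + (3/50)·15 + (1/20)·16 + (1/25)·17 + (3/100)·18 + (1/50)·19 + (1/100)·20 = 11
Expected profit = 11 − 8 = 3 ≈ $3.00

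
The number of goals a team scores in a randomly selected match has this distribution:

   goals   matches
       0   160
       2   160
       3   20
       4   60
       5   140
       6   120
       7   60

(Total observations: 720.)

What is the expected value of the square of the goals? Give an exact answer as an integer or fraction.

Total = 720, so P(goals=0) = 160/720, etc.
E[X²] = (2/9)·0 + (2/9)·4 + (1/36)·9 + (1/12)·16 + (7/36)·25 + (1/6)·36 + (1/12)·49
     = 209/12

209/12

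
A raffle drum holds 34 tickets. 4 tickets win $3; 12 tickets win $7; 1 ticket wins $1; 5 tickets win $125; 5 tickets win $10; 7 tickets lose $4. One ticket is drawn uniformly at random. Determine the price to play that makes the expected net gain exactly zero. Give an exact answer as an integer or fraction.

E[payout] = (4/34)·3 + (12/34)·7 + (1/34)·1 + (5/34)·125 + (5/34)·10 + (7/34)·(-4) = 372/17
Fair fee = E[payout] = 372/17

372/17 dollars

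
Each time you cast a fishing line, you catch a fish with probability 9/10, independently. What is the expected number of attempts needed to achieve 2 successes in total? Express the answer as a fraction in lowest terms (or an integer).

20/9

By linearity (sum of 2 independent geometric waits), E[trials] = 2/p = 2/(9/10) = 20/9.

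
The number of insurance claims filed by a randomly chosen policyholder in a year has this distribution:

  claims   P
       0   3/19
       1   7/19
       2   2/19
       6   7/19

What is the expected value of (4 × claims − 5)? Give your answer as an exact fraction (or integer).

117/19

E[4x-5] = (3/19)·(-5) + (7/19)·(-1) + (2/19)·3 + (7/19)·19
     = 117/19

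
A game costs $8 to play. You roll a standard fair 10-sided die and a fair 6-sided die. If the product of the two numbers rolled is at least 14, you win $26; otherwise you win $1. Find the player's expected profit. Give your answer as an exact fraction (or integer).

27/4 dollars

E[payout] = (9/20)·1 + (11/20)·26 = 59/4
Expected profit = 59/4 − 8 = 27/4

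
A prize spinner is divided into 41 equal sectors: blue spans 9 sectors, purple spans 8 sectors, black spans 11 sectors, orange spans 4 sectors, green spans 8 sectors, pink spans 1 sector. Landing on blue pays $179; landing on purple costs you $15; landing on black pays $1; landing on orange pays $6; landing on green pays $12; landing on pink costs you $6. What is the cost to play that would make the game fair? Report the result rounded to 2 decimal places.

$39.41

E[payout] = (9/41)·179 + (8/41)·(-15) + (11/41)·1 + (4/41)·6 + (8/41)·12 + (1/41)·(-6) = 1616/41
Fair fee = E[payout] = 1616/41 ≈ $39.41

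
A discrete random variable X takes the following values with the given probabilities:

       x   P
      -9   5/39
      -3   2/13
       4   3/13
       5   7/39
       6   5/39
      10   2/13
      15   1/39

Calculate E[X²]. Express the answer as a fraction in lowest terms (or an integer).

1783/39

E[X²] = (5/39)·81 + (2/13)·9 + (3/13)·16 + (7/39)·25 + (5/39)·36 + (2/13)·100 + (1/39)·225
     = 1783/39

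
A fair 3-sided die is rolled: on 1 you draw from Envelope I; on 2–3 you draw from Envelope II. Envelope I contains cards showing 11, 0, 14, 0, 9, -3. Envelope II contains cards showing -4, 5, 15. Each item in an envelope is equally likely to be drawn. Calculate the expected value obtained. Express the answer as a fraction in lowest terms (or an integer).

E[X | Envelope I] = (11 + 0 + 14 + 0 + 9 − 3)/6 = 31/6
E[X | Envelope II] = (-4 + 5 + 15)/3 = 16/3
E[X] = (1/3)·31/6 + (2/3)·16/3 = 95/18

95/18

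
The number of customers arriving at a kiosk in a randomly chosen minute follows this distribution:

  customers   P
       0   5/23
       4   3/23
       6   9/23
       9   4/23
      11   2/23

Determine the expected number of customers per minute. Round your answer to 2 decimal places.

E[X] = (5/23)·0 + (3/23)·4 + (9/23)·6 + (4/23)·9 + (2/23)·11
     = 124/23 ≈ 5.39

5.39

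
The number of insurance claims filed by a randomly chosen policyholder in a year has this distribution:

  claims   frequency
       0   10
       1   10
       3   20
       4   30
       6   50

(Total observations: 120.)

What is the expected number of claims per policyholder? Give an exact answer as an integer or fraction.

49/12

Total = 120, so P(claims=0) = 10/120, etc.
E[X] = (1/12)·0 + (1/12)·1 + (1/6)·3 + (1/4)·4 + (5/12)·6
     = 49/12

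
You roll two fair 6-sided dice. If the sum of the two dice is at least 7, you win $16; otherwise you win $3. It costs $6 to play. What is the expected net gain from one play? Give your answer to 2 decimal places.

$4.58

E[payout] = (5/12)·3 + (7/12)·16 = 127/12
Expected profit = 127/12 − 6 = 55/12 ≈ $4.58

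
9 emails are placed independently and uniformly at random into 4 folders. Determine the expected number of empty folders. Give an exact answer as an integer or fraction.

19683/65536

Let Xⱼ=1 if folder j is empty. P(Xⱼ=1) = ((4-1)/4)^9 = 19683/262144.
By linearity, E[#empty] = 4·19683/262144 = 19683/65536.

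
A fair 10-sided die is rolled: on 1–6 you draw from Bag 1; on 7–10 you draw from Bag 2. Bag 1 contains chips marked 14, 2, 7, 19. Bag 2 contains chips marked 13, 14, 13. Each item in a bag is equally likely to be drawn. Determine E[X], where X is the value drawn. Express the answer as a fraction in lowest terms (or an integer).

E[X | Bag 1] = (14 + 2 + 7 + 19)/4 = 21/2
E[X | Bag 2] = (13 + 14 + 13)/3 = 40/3
E[X] = (3/5)·21/2 + (2/5)·40/3 = 349/30

349/30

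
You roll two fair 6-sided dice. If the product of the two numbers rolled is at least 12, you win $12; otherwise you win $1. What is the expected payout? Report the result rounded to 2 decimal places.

$6.19

E[payout] = (19/36)·1 + (17/36)·12 = 223/36
≈ $6.19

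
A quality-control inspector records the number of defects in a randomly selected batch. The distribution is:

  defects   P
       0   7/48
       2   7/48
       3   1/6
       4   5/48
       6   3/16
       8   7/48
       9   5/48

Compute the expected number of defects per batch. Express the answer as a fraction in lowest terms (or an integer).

E[X] = (7/48)·0 + (7/48)·2 + (1/6)·3 + (5/48)·4 + (3/16)·6 + (7/48)·8 + (5/48)·9
     = 71/16

71/16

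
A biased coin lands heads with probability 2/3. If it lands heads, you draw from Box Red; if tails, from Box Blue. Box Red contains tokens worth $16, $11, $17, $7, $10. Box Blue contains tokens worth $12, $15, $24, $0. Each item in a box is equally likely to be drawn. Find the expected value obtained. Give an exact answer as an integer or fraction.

E[X | Box Red] = (16 + 11 + 17 + 7 + 10)/5 = 61/5
E[X | Box Blue] = (12 + 15 + 24 + 0)/4 = 51/4
E[X] = (2/3)·61/5 + (1/3)·51/4 = 743/60

743/60 dollars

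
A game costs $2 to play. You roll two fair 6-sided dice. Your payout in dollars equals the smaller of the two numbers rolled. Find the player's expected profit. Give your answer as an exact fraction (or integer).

19/36 dollars

Distribution of the smaller of the two numbers rolled: 1 w.p. 11/36, 2 w.p. 1/4, 3 w.p. 7/36, 4 w.p. 5/36, 5 w.p. 1/12, 6 w.p. 1/36
E[payout] = (11/36)·1 + (1/4)·2 + (7/36)·3 + (5/36)·4 + (1/12)·5 + (1/36)·6 = 91/36
Expected profit = 91/36 − 2 = 19/36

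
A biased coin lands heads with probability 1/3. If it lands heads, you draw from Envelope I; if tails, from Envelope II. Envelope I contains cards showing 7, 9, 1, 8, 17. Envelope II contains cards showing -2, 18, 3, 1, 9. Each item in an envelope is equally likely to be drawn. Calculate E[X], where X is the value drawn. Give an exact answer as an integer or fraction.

20/3

E[X | Envelope I] = (7 + 9 + 1 + 8 + 17)/5 = 42/5
E[X | Envelope II] = (-2 + 18 + 3 + 1 + 9)/5 = 29/5
E[X] = (1/3)·42/5 + (2/3)·29/5 = 20/3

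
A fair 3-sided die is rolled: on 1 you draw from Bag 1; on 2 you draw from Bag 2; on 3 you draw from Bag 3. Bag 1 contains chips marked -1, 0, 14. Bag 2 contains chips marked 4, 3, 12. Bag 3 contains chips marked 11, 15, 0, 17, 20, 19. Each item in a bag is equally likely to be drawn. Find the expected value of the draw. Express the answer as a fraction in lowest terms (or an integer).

E[X | Bag 1] = (-1 + 0 + 14)/3 = 13/3
E[X | Bag 2] = (4 + 3 + 12)/3 = 19/3
E[X | Bag 3] = (11 + 15 + 0 + 17 + 20 + 19)/6 = 41/3
E[X] = (1/3)·13/3 + (1/3)·19/3 + (1/3)·41/3 = 73/9

73/9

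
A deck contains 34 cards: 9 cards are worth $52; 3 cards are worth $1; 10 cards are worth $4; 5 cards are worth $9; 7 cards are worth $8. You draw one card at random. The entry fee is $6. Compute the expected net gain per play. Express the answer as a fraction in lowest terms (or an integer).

$12

E[payout] = (9/34)·52 + (3/34)·1 + (10/34)·4 + (5/34)·9 + (7/34)·8 = 18
Expected profit = 18 − 6 = 12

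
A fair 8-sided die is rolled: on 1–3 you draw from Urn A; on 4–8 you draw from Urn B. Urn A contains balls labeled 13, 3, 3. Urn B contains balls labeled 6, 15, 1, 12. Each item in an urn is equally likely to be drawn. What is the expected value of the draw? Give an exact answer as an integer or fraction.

E[X | Urn A] = (13 + 3 + 3)/3 = 19/3
E[X | Urn B] = (6 + 15 + 1 + 12)/4 = 17/2
E[X] = (3/8)·19/3 + (5/8)·17/2 = 123/16

123/16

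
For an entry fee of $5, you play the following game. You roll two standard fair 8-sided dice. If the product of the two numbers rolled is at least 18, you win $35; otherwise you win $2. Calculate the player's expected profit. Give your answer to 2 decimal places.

E[payout] = (17/32)·2 + (15/32)·35 = 559/32
Expected profit = 559/32 − 5 = 399/32 ≈ $12.47

$12.47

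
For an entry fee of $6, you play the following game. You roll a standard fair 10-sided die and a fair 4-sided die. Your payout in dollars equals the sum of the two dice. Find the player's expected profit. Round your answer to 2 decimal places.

Distribution of the sum of the two dice: 2 w.p. 1/40, 3 w.p. 1/20, 4 w.p. 3/40, 5 w.p. 1/10, 6 w.p. 1/10, 7 w.p. 1/10, …
E[payout] = (1/40)·2 + (1/20)·3 + (3/40)·4 + (1/10)·5 + (1/10)·6 + (1/10)·7 + (1/10)·8 + (1/10)·9 + (1/10)·10 + (1/10)·11 + (3/40)·12 + (1/20)·13 + (1/40)·14 = 8
Expected profit = 8 − 6 = 2 ≈ $2.00

$2.00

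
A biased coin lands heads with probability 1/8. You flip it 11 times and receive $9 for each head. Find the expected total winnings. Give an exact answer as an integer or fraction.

99/8 dollars

E[#heads] = 11·1/8 = 11/8 (linearity over flips).
E[winnings] = 9·11/8 = 99/8.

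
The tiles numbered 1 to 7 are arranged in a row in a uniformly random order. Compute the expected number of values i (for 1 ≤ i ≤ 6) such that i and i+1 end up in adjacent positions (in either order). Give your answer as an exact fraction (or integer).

12/7

For each i ∈ {1,…,6}, let Xᵢ = 1 if i and i+1 are adjacent. P(Xᵢ=1) = 2·(7−1)!/7! = 2/7.
By linearity, E[ΣXᵢ] = (6)·(2/7) = 12/7.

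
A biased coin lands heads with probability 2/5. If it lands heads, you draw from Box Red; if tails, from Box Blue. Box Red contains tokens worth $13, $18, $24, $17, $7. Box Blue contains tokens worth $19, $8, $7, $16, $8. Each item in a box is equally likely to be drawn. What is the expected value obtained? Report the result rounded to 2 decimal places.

$13.28

E[X | Box Red] = (13 + 18 + 24 + 17 + 7)/5 = 79/5
E[X | Box Blue] = (19 + 8 + 7 + 16 + 8)/5 = 58/5
E[X] = (2/5)·79/5 + (3/5)·58/5 = 332/25 ≈ 13.28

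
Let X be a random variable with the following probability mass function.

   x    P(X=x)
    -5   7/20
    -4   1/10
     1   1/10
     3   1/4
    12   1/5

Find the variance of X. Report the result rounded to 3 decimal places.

E[X] = (7/20)·(-5) + (1/10)·(-4) + (1/10)·1 + (1/4)·3 + (1/5)·12 = 11/10
E[X²] = (7/20)·25 + (1/10)·16 + (1/10)·1 + (1/4)·9 + (1/5)·144 = 83/2
Var(X) = 83/2 − (11/10)² = 4029/100 ≈ 40.290

40.290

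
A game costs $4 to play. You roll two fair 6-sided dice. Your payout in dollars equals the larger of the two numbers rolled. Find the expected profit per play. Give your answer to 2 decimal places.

$0.47

Distribution of the larger of the two numbers rolled: 1 w.p. 1/36, 2 w.p. 1/12, 3 w.p. 5/36, 4 w.p. 7/36, 5 w.p. 1/4, 6 w.p. 11/36
E[payout] = (1/36)·1 + (1/12)·2 + (5/36)·3 + (7/36)·4 + (1/4)·5 + (11/36)·6 = 161/36
Expected profit = 161/36 − 4 = 17/36 ≈ $0.47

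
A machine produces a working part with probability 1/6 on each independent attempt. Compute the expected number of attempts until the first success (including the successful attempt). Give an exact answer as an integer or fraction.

For a geometric distribution, E[trials] = 1/p = 1/(1/6) = 6.

6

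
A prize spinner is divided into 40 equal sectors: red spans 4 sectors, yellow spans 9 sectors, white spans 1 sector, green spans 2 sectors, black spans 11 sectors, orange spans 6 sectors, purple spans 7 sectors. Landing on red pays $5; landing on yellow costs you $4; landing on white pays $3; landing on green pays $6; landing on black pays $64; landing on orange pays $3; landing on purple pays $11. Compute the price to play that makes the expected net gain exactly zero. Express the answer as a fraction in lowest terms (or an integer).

E[payout] = (4/40)·5 + (9/40)·(-4) + (1/40)·3 + (2/40)·6 + (11/40)·64 + (6/40)·3 + (7/40)·11 = 399/20
Fair fee = E[payout] = 399/20

399/20 dollars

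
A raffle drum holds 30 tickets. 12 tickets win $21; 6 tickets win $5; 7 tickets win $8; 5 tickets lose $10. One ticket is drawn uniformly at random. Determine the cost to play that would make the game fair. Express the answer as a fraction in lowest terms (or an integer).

E[payout] = (12/30)·21 + (6/30)·5 + (7/30)·8 + (5/30)·(-10) = 48/5
Fair fee = E[payout] = 48/5

48/5 dollars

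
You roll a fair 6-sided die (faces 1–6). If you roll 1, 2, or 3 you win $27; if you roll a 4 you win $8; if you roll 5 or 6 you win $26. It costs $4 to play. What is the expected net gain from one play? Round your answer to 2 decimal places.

$19.50

E[payout] = (1/6)·8 + (1/3)·26 + (1/2)·27 = 47/2
Expected profit = 47/2 − 4 = 39/2 ≈ $19.50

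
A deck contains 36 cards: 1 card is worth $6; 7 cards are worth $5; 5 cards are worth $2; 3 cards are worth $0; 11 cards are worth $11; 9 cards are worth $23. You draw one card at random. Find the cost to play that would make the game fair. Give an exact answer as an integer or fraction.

E[payout] = (1/36)·6 + (7/36)·5 + (5/36)·2 + (3/36)·0 + (11/36)·11 + (9/36)·23 = 379/36
Fair fee = E[payout] = 379/36

379/36 dollars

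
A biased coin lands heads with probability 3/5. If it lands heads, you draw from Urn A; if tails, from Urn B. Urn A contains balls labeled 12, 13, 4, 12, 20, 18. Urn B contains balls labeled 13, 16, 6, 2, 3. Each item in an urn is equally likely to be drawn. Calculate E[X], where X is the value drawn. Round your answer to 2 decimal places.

11.10

E[X | Urn A] = (12 + 13 + 4 + 12 + 20 + 18)/6 = 79/6
E[X | Urn B] = (13 + 16 + 6 + 2 + 3)/5 = 8
E[X] = (3/5)·79/6 + (2/5)·8 = 111/10 ≈ 11.10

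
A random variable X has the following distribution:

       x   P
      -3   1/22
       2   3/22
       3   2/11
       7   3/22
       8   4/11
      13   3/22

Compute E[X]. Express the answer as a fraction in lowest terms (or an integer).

139/22

E[X] = (1/22)·(-3) + (3/22)·2 + (2/11)·3 + (3/22)·7 + (4/11)·8 + (3/22)·13
     = 139/22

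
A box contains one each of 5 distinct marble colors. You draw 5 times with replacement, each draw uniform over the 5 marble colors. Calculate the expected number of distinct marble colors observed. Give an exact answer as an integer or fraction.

2101/625

Let Xⱼ=1 if type j appears at least once. P(Xⱼ=1) = 1 − ((5−1)/5)^5 = 2101/3125.
E[#distinct] = 5·2101/3125 = 2101/625.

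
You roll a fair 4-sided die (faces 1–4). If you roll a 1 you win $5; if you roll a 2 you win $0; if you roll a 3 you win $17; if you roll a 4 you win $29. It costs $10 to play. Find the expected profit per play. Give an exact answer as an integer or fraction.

E[payout] = (1/4)·0 + (1/4)·5 + (1/4)·17 + (1/4)·29 = 51/4
Expected profit = 51/4 − 10 = 11/4

11/4 dollars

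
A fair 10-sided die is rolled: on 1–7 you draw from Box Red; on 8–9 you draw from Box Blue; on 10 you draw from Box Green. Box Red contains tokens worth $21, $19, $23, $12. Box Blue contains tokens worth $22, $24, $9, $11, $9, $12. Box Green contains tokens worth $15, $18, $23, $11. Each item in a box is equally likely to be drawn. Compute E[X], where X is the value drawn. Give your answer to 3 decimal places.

$17.700

E[X | Box Red] = (21 + 19 + 23 + 12)/4 = 75/4
E[X | Box Blue] = (22 + 24 + 9 + 11 + 9 + 12)/6 = 29/2
E[X | Box Green] = (15 + 18 + 23 + 11)/4 = 67/4
E[X] = (7/10)·75/4 + (1/5)·29/2 + (1/10)·67/4 = 177/10 ≈ 17.700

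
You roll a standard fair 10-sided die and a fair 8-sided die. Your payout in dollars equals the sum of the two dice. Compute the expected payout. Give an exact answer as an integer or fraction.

$10

Distribution of the sum of the two dice: 2 w.p. 1/80, 3 w.p. 1/40, 4 w.p. 3/80, 5 w.p. 1/20, 6 w.p. 1/16, 7 w.p. 3/40, …
E[payout] = (1/80)·2 + (1/40)·3 + (3/80)·4 + (1/20)·5 + (1/16)·6 + (3/40)·7 + (7/80)·8 + (1/10)·9 + (1/10)·10 + (1/10)·11 + (7/80)·12 + (3/40)·13 + (1/16)·14 + (1/20)·15 + (3/80)·16 + (1/40)·17 + (1/80)·18 = 10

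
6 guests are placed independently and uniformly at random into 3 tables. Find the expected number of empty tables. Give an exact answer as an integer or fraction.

64/243

Let Xⱼ=1 if table j is empty. P(Xⱼ=1) = ((3-1)/3)^6 = 64/729.
By linearity, E[#empty] = 3·64/729 = 64/243.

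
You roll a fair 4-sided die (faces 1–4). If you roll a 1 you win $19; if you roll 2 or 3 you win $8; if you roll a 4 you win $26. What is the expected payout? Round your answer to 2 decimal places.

$15.25

E[payout] = (1/2)·8 + (1/4)·19 + (1/4)·26 = 61/4
≈ $15.25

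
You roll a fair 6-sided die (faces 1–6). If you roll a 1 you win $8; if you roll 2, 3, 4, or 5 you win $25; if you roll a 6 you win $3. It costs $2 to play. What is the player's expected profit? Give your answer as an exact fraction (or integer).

E[payout] = (1/6)·3 + (1/6)·8 + (2/3)·25 = 37/2
Expected profit = 37/2 − 2 = 33/2

33/2 dollars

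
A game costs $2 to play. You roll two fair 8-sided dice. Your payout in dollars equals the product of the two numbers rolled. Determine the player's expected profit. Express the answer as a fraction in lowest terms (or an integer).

73/4 dollars

Distribution of the product of the two numbers rolled: 1 w.p. 1/64, 2 w.p. 1/32, 3 w.p. 1/32, 4 w.p. 3/64, 5 w.p. 1/32, 6 w.p. 1/16, …
E[payout] = (1/64)·1 + (1/32)·2 + (1/32)·3 + (3/64)·4 + (1/32)·5 + (1/16)·6 + (1/32)·7 + (1/16)·8 + (1/64)·9 + (1/32)·10 + (1/16)·12 + (1/32)·14 + (1/32)·15 + (3/64)·16 + (1/32)·18 + (1/32)·20 + (1/32)·21 + (1/16)·24 + (1/64)·25 + (1/32)·28 + (1/32)·30 + (1/32)·32 + (1/32)·35 + (1/64)·36 + (1/32)·40 + (1/32)·42 + (1/32)·48 + (1/64)·49 + (1/32)·56 + (1/64)·64 = 81/4
Expected profit = 81/4 − 2 = 73/4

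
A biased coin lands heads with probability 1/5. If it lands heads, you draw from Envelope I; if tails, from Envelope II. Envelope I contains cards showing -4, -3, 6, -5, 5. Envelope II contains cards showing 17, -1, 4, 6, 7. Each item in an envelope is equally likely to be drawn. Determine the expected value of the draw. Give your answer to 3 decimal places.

5.240

E[X | Envelope I] = (-4 − 3 + 6 − 5 + 5)/5 = -1/5
E[X | Envelope II] = (17 − 1 + 4 + 6 + 7)/5 = 33/5
E[X] = (1/5)·(-1/5) + (4/5)·33/5 = 131/25 ≈ 5.240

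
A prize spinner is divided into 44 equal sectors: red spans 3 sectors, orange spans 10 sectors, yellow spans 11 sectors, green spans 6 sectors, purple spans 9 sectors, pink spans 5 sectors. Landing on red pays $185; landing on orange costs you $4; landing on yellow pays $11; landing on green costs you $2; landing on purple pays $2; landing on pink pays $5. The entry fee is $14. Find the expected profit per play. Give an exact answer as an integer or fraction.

E[payout] = (3/44)·185 + (10/44)·(-4) + (11/44)·11 + (6/44)·(-2) + (9/44)·2 + (5/44)·5 = 667/44
Expected profit = 667/44 − 14 = 51/44

51/44 dollars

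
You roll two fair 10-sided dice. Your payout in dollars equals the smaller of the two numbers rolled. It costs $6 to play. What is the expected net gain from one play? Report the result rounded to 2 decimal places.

-$2.15

Distribution of the smaller of the two numbers rolled: 1 w.p. 19/100, 2 w.p. 17/100, 3 w.p. 3/20, 4 w.p. 13/100, 5 w.p. 11/100, 6 w.p. 9/100, …
E[payout] = (19/100)·1 + (17/100)·2 + (3/20)·3 + (13/100)·4 + (11/100)·5 + (9/100)·6 + (7/100)·7 + (1/20)·8 + (3/100)·9 + (1/100)·10 = 77/20
Expected profit = 77/20 − 6 = -43/20 ≈ -$2.15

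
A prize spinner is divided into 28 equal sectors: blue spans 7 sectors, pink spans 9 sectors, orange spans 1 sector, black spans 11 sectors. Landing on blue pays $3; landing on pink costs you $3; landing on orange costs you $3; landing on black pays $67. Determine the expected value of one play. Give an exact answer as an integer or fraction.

$26

E[payout] = (7/28)·3 + (9/28)·(-3) + (1/28)·(-3) + (11/28)·67 = 26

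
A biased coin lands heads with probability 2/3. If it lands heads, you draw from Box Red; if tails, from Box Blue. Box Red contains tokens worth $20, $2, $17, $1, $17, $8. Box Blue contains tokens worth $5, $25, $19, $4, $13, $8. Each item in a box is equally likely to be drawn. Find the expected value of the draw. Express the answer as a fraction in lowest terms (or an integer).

34/3 dollars

E[X | Box Red] = (20 + 2 + 17 + 1 + 17 + 8)/6 = 65/6
E[X | Box Blue] = (5 + 25 + 19 + 4 + 13 + 8)/6 = 37/3
E[X] = (2/3)·65/6 + (1/3)·37/3 = 34/3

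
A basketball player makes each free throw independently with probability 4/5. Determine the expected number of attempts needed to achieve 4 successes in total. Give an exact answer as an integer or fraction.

By linearity (sum of 4 independent geometric waits), E[trials] = 4/p = 4/(4/5) = 5.

5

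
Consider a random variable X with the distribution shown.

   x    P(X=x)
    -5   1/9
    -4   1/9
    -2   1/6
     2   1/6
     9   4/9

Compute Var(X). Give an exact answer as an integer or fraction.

296/9

E[X] = (1/9)·(-5) + (1/9)·(-4) + (1/6)·(-2) + (1/6)·2 + (4/9)·9 = 3
E[X²] = (1/9)·25 + (1/9)·16 + (1/6)·4 + (1/6)·4 + (4/9)·81 = 377/9
Var(X) = 377/9 − (3)² = 296/9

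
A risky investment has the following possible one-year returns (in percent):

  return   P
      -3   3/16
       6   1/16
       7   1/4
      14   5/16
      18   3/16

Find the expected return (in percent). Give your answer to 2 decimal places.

9.31

E[X] = (3/16)·(-3) + (1/16)·6 + (1/4)·7 + (5/16)·14 + (3/16)·18
     = 149/16 ≈ 9.31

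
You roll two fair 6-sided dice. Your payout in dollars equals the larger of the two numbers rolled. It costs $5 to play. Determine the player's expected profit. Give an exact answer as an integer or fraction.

Distribution of the larger of the two numbers rolled: 1 w.p. 1/36, 2 w.p. 1/12, 3 w.p. 5/36, 4 w.p. 7/36, 5 w.p. 1/4, 6 w.p. 11/36
E[payout] = (1/36)·1 + (1/12)·2 + (5/36)·3 + (7/36)·4 + (1/4)·5 + (11/36)·6 = 161/36
Expected profit = 161/36 − 5 = -19/36

-19/36 dollars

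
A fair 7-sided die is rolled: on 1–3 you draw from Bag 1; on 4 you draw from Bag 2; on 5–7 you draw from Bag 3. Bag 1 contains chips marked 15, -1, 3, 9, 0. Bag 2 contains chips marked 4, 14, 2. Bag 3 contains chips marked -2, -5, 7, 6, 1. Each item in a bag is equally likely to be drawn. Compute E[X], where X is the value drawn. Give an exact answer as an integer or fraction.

E[X | Bag 1] = (15 − 1 + 3 + 9 + 0)/5 = 26/5
E[X | Bag 2] = (4 + 14 + 2)/3 = 20/3
E[X | Bag 3] = (-2 − 5 + 7 + 6 + 1)/5 = 7/5
E[X] = (3/7)·26/5 + (1/7)·20/3 + (3/7)·7/5 = 397/105

397/105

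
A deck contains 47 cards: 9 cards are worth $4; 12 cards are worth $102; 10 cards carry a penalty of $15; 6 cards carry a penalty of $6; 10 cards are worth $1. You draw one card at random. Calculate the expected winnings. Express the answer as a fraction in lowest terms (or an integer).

1084/47 dollars

E[payout] = (9/47)·4 + (12/47)·102 + (10/47)·(-15) + (6/47)·(-6) + (10/47)·1 = 1084/47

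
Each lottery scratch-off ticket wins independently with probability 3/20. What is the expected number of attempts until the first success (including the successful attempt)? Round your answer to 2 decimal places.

For a geometric distribution, E[trials] = 1/p = 1/(3/20) = 20/3.
≈ 6.67

6.67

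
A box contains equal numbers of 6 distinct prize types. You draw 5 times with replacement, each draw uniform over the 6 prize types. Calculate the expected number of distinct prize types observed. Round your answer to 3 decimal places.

3.589

Let Xⱼ=1 if type j appears at least once. P(Xⱼ=1) = 1 − ((6−1)/6)^5 = 4651/7776.
E[#distinct] = 6·4651/7776 = 4651/1296.
≈ 3.589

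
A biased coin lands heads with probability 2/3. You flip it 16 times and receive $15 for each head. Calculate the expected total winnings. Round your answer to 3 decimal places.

E[#heads] = 16·2/3 = 32/3 (linearity over flips).
E[winnings] = 15·32/3 = 160.
≈ 160.000

$160.000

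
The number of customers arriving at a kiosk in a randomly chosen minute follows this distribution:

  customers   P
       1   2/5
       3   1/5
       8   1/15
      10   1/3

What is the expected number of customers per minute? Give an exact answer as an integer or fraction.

73/15

E[X] = (2/5)·1 + (1/5)·3 + (1/15)·8 + (1/3)·10
     = 73/15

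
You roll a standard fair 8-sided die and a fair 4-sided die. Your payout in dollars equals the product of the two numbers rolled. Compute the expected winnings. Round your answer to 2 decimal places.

Distribution of the product of the two numbers rolled: 1 w.p. 1/32, 2 w.p. 1/16, 3 w.p. 1/16, 4 w.p. 3/32, 5 w.p. 1/32, 6 w.p. 3/32, …
E[payout] = (1/32)·1 + (1/16)·2 + (1/16)·3 + (3/32)·4 + (1/32)·5 + (3/32)·6 + (1/32)·7 + (3/32)·8 + (1/32)·9 + (1/32)·10 + (3/32)·12 + (1/32)·14 + (1/32)·15 + (1/16)·16 + (1/32)·18 + (1/32)·20 + (1/32)·21 + (1/16)·24 + (1/32)·28 + (1/32)·32 = 45/4
≈ $11.25

$11.25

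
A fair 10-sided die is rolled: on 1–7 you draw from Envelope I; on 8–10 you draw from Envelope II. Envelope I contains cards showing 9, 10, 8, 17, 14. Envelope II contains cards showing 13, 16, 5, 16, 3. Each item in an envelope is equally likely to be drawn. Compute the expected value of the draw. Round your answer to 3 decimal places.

E[X | Envelope I] = (9 + 10 + 8 + 17 + 14)/5 = 58/5
E[X | Envelope II] = (13 + 16 + 5 + 16 + 3)/5 = 53/5
E[X] = (7/10)·58/5 + (3/10)·53/5 = 113/10 ≈ 11.300

11.300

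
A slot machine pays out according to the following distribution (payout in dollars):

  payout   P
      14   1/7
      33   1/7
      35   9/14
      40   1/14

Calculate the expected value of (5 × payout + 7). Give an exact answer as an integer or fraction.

2343/14

E[5x+7] = (1/7)·77 + (1/7)·172 + (9/14)·182 + (1/14)·207
     = 2343/14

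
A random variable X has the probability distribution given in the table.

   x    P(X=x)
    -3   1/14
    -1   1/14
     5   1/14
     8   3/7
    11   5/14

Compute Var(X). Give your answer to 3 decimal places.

17.959

E[X] = (1/14)·(-3) + (1/14)·(-1) + (1/14)·5 + (3/7)·8 + (5/14)·11 = 52/7
E[X²] = (1/14)·9 + (1/14)·1 + (1/14)·25 + (3/7)·64 + (5/14)·121 = 512/7
Var(X) = 512/7 − (52/7)² = 880/49 ≈ 17.959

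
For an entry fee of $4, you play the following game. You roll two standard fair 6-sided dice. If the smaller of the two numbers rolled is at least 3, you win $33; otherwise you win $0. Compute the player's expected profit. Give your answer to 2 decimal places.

E[payout] = (5/9)·0 + (4/9)·33 = 44/3
Expected profit = 44/3 − 4 = 32/3 ≈ $10.67

$10.67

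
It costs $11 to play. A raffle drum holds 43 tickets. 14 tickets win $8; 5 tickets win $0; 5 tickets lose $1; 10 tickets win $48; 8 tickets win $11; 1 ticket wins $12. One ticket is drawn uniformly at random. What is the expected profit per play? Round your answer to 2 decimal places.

E[payout] = (14/43)·8 + (5/43)·0 + (5/43)·(-1) + (10/43)·48 + (8/43)·11 + (1/43)·12 = 687/43
Expected profit = 687/43 − 11 = 214/43 ≈ $4.98

$4.98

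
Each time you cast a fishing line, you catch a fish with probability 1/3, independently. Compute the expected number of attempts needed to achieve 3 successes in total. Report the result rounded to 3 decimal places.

By linearity (sum of 3 independent geometric waits), E[trials] = 3/p = 3/(1/3) = 9.
≈ 9.000

9.000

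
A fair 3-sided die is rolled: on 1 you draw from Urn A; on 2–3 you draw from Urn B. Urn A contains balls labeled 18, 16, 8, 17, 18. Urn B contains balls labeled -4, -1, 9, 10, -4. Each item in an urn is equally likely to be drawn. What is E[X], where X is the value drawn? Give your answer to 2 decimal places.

E[X | Urn A] = (18 + 16 + 8 + 17 + 18)/5 = 77/5
E[X | Urn B] = (-4 − 1 + 9 + 10 − 4)/5 = 2
E[X] = (1/3)·77/5 + (2/3)·2 = 97/15 ≈ 6.47

6.47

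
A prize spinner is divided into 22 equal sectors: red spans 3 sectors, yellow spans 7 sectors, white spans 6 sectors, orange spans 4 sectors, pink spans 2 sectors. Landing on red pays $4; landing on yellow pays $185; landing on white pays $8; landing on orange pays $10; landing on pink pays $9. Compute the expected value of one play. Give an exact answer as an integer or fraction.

1413/22 dollars

E[payout] = (3/22)·4 + (7/22)·185 + (6/22)·8 + (4/22)·10 + (2/22)·9 = 1413/22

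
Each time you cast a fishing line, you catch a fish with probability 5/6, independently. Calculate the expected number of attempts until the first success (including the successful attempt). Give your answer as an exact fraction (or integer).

6/5

For a geometric distribution, E[trials] = 1/p = 1/(5/6) = 6/5.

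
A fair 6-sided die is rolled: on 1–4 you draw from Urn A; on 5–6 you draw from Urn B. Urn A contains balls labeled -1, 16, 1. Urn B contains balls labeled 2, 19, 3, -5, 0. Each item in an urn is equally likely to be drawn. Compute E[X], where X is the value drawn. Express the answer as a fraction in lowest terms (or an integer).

E[X | Urn A] = (-1 + 16 + 1)/3 = 16/3
E[X | Urn B] = (2 + 19 + 3 − 5 + 0)/5 = 19/5
E[X] = (2/3)·16/3 + (1/3)·19/5 = 217/45

217/45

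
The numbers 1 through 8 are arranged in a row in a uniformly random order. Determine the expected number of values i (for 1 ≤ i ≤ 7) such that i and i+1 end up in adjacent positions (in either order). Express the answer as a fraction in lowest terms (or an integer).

7/4

For each i ∈ {1,…,7}, let Xᵢ = 1 if i and i+1 are adjacent. P(Xᵢ=1) = 2·(8−1)!/8! = 2/8.
By linearity, E[ΣXᵢ] = (7)·(2/8) = 7/4.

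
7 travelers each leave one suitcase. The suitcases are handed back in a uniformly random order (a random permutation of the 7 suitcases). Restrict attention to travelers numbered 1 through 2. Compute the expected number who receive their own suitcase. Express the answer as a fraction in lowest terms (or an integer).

Let Xᵢ = 1 if person i gets their own suitcase. For each i, P(Xᵢ=1) = 1/7.
By linearity of expectation, E[X₁+…+X_2] = 2·(1/7) = 2/7.

2/7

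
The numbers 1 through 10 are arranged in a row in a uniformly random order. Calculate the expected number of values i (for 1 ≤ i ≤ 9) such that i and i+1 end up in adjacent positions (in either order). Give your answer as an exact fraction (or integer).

For each i ∈ {1,…,9}, let Xᵢ = 1 if i and i+1 are adjacent. P(Xᵢ=1) = 2·(10−1)!/10! = 2/10.
By linearity, E[ΣXᵢ] = (9)·(2/10) = 9/5.

9/5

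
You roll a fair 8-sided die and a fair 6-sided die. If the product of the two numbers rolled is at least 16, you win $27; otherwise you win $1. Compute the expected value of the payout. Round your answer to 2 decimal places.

E[payout] = (7/12)·1 + (5/12)·27 = 71/6
≈ $11.83

$11.83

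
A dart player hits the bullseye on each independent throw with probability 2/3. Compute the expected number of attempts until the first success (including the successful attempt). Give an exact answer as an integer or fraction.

For a geometric distribution, E[trials] = 1/p = 1/(2/3) = 3/2.

3/2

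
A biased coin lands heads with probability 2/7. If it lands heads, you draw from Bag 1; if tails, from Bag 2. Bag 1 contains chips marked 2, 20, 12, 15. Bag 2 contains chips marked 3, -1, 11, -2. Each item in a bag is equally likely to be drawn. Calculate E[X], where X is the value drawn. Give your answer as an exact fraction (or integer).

153/28

E[X | Bag 1] = (2 + 20 + 12 + 15)/4 = 49/4
E[X | Bag 2] = (3 − 1 + 11 − 2)/4 = 11/4
E[X] = (2/7)·49/4 + (5/7)·11/4 = 153/28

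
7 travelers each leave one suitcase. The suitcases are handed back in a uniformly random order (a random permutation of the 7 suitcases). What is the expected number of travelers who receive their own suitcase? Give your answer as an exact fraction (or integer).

Let Xᵢ = 1 if person i gets their own suitcase. For each i, P(Xᵢ=1) = 1/7.
By linearity of expectation, E[X₁+…+X_7] = 7·(1/7) = 1.

1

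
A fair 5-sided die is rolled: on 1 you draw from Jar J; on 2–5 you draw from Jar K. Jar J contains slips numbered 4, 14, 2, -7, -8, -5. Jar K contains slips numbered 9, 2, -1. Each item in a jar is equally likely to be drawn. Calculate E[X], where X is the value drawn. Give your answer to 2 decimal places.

2.67

E[X | Jar J] = (4 + 14 + 2 − 7 − 8 − 5)/6 = 0
E[X | Jar K] = (9 + 2 − 1)/3 = 10/3
E[X] = (1/5)·0 + (4/5)·10/3 = 8/3 ≈ 2.67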